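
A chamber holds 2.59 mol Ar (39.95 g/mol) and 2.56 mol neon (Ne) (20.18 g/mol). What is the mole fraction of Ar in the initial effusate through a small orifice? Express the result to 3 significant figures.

Effusion rate of each component ∝ n_i/√M_i (partial pressure × 1/√M).
Mole fraction of Ar in the effusate = (n_Ar/√M_Ar) / (n_Ar/√M_Ar + n_Ne/√M_Ne)
= (2.59/√39.95) / (2.59/√39.95 + 2.56/√20.18) = 0.4098/(0.4098 + 0.5699) = 0.418.

0.418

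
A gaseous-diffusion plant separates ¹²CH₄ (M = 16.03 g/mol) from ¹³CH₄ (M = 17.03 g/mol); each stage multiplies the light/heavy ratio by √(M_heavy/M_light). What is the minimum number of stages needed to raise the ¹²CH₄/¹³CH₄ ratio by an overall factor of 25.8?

Single-stage factor α = √(17.03/16.03), so ln α = ½ ln(1.06238) = 0.03026.
Need α^N ≥ 25.8 ⇒ N ≥ ln(25.8) / ln α = 3.250 / 0.03026 = 107.42.
So at least 108 stages are needed.

108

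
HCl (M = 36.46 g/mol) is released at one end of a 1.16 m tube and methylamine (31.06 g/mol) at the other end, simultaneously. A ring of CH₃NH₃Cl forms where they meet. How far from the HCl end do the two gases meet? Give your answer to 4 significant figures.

0.5568 m

The fronts meet when d_HCl + d_CH₃NH₂ = L with d_HCl/d_CH₃NH₂ = √(M_CH₃NH₂/M_HCl) (Graham's law). Here √(M_CH₃NH₂/M_HCl) = √(31.06/36.46) = 0.9230.
With d_HCl + d_CH₃NH₂ = 1.16 m, d_CH₃NH₂ = 1.16/(1 + 0.9230) = 0.6032 m.
d_HCl = 1.16 − 0.6032 = 0.5568 m.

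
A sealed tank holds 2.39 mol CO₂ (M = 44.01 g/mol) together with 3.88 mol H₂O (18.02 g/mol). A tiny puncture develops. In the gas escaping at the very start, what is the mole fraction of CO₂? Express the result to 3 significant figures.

Each component's effusion rate ∝ (its partial pressure)·(1/√M) ∝ n_i/√M_i.
So x_CO₂ in the escaping gas = (n_CO₂/√M_CO₂) / Σ(n_i/√M_i)
= (2.39/√44.01) / (2.39/√44.01 + 3.88/√18.02) = 0.3603/(0.3603 + 0.9140) = 0.283.

0.283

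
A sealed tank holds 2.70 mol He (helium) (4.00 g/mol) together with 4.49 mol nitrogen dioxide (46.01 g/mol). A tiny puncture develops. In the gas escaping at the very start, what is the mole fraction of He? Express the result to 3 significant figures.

The effusion rate of species i is ∝ p_i/√M_i ∝ n_i/√M_i.
x_He(eff) = (n_He/√M_He) / (n_He/√M_He + n_NO₂/√M_NO₂)
= (2.70/√4.00) / (2.70/√4.00 + 4.49/√46.01) = 1.350/(1.350 + 0.6619) = 0.671.

0.671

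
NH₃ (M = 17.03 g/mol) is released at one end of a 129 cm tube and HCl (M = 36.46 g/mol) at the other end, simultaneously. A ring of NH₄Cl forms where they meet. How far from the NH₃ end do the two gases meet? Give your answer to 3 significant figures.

76.6 cm

The fronts meet when d_NH₃ + d_HCl = L with d_NH₃/d_HCl = √(M_HCl/M_NH₃) (Graham's law). Here √(M_HCl/M_NH₃) = √(36.46/17.03) = 1.463.
With d_NH₃ + d_HCl = 129 cm, d_HCl = 129/(1 + 1.463) = 52.37 cm.
d_NH₃ = 129 − 52.37 = 76.6 cm.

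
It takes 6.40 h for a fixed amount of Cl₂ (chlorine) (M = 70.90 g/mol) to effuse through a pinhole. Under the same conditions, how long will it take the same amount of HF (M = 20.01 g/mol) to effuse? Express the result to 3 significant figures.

3.40 h

Since effusion rate ∝ 1/√M, t_HF/t_Cl₂ = √(M_HF/M_Cl₂) = √(20.01/70.90) = √0.2822 = 0.5313.
So the time for HF is 6.40 × 0.5313 = 3.40 h.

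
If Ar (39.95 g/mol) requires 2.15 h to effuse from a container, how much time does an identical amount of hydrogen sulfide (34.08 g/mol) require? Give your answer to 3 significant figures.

From Graham's law, t_H₂S/t_Ar = √(M_H₂S/M_Ar) = √(34.08/39.95) = √0.8531 = 0.9236.
So the time for H₂S is 2.15 × 0.9236 = 1.99 h.

1.99 h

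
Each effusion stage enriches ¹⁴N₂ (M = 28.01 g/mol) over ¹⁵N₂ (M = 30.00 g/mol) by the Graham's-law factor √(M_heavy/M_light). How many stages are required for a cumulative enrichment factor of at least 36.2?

105

Per stage α = (30.00/28.01)^(1/2) = 1.07105^0.5, giving ln α = 0.03432.
Need α^N ≥ 36.2 ⇒ N ≥ ln(36.2) / ln α = 3.589 / 0.03432 = 104.58.
So at least 105 stages are needed.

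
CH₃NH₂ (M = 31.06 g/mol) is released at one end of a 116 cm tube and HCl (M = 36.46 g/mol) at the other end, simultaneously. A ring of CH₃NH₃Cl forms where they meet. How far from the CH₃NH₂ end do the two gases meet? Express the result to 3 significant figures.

The fronts meet when d_CH₃NH₂ + d_HCl = L with d_CH₃NH₂/d_HCl = √(M_HCl/M_CH₃NH₂) (Graham's law). Here √(M_HCl/M_CH₃NH₂) = √(36.46/31.06) = 1.083.
With d_CH₃NH₂ + d_HCl = 116 cm, d_HCl = 116/(1 + 1.083) = 55.68 cm.
d_CH₃NH₂ = 116 − 55.68 = 60.3 cm.

60.3 cm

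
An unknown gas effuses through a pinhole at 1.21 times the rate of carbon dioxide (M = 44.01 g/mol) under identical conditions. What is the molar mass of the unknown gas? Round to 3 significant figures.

30.1 g/mol

By Graham's law, rate_X/rate_CO₂ = √(M_CO₂/M_X).
1.21 = √(44.01/M_X)
M_X = 44.01 / 1.21² = 44.01 / 1.464 = 30.1 g/mol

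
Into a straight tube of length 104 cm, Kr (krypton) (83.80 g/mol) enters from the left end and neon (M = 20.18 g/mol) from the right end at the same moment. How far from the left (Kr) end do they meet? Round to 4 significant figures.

Distances travelled in equal time are proportional to diffusion rates, so d_Kr/d_Ne = √(M_Ne/M_Kr) = √(20.18/83.80) = 0.4907.
With d_Kr + d_Ne = 104 cm, d_Ne = 104/(1 + 0.4907) = 69.76 cm.
d_Kr = 104 − 69.76 = 34.24 cm.

34.24 cm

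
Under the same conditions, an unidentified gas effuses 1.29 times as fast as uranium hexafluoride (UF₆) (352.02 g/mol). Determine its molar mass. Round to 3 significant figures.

Graham's law gives rate_X/rate_UF₆ = √(M_UF₆/M_X).
1.29 = √(352.02/M_X)
M_X = 352.02 / 1.29² = 352.02 / 1.664 = 212 g/mol

212 g/mol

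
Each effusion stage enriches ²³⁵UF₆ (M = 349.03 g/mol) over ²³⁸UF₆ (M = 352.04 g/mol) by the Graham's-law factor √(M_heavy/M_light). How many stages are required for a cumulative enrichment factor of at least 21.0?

With α = √(352.04/349.03) per stage, ln α = ½ ln(1.00862) = 0.004293.
Need α^N ≥ 21.0 ⇒ N ≥ ln(21.0) / ln α = 3.045 / 0.004293 = 709.11.
Rounding up, N = 710 stages.

710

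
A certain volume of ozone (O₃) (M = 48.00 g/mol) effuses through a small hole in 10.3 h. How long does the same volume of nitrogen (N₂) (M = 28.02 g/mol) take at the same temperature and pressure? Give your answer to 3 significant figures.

From Graham's law, t_N₂/t_O₃ = √(M_N₂/M_O₃) = √(28.02/48.00) = √0.5837 = 0.7640.
So the time for N₂ is 10.3 × 0.7640 = 7.87 h.

7.87 h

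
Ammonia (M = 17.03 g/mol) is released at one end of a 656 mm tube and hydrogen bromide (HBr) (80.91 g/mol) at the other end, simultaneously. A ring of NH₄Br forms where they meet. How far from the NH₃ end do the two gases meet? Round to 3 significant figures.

The fronts meet when d_NH₃ + d_HBr = L with d_NH₃/d_HBr = √(M_HBr/M_NH₃) (Graham's law). Here √(M_HBr/M_NH₃) = √(80.91/17.03) = 2.180.
With d_NH₃ + d_HBr = 656 mm, d_HBr = 656/(1 + 2.180) = 206.3 mm.
d_NH₃ = 656 − 206.3 = 450 mm.

450 mm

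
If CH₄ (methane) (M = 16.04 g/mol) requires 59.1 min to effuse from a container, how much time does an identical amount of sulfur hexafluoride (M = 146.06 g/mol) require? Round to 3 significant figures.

178 min

Using Graham's law: t_SF₆/t_CH₄ = √(M_SF₆/M_CH₄) = √(146.06/16.04) = √9.106 = 3.018.
So the time for SF₆ is 59.1 × 3.018 = 178 min.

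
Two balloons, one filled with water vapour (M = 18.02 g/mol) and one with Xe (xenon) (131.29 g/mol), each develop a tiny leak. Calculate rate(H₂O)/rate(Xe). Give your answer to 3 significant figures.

Since effusion rate ∝ 1/√M, rate_H₂O/rate_Xe = √(M_Xe/M_H₂O) = √(131.29/18.02) = √7.286 = 2.70.

2.70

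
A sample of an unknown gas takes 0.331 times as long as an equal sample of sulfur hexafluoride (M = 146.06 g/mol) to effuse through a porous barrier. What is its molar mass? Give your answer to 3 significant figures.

16.0 g/mol

From Graham's law, t_X/t_SF₆ = √(M_X/M_SF₆).
0.331 = √(M_X/146.06)
M_X = 146.06 × 0.331² = 146.06 × 0.1096 = 16.0 g/mol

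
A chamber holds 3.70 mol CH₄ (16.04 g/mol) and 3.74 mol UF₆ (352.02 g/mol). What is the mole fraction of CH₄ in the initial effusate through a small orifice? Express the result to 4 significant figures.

0.8225

Each component's effusion rate ∝ (its partial pressure)·(1/√M) ∝ n_i/√M_i.
x_CH₄(eff) = (n_CH₄/√M_CH₄) / (n_CH₄/√M_CH₄ + n_UF₆/√M_UF₆)
= (3.70/√16.04) / (3.70/√16.04 + 3.74/√352.02) = 0.9238/(0.9238 + 0.1993) = 0.8225.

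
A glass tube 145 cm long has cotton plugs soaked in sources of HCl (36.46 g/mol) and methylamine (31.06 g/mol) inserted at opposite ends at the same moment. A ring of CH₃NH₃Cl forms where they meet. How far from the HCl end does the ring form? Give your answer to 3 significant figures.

Distances travelled in equal time are proportional to diffusion rates, so d_HCl/d_CH₃NH₂ = √(M_CH₃NH₂/M_HCl) = √(31.06/36.46) = 0.9230.
With d_HCl + d_CH₃NH₂ = 145 cm, d_CH₃NH₂ = 145/(1 + 0.9230) = 75.40 cm.
d_HCl = 145 − 75.40 = 69.6 cm.

69.6 cm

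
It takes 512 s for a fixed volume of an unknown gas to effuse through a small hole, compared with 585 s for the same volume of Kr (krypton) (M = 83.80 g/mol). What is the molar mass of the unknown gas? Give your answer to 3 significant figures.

By Graham's law, t_X/t_Kr = √(M_X/M_Kr).
512/585 = 0.8752 = √(M_X/83.80)
M_X = 83.80 × 0.8752² = 83.80 × 0.7660 = 64.2 g/mol

64.2 g/mol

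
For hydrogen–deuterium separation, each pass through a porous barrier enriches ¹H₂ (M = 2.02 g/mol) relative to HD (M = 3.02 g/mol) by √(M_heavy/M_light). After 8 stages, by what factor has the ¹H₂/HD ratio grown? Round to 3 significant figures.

5.00

Overall factor = α^8 with α = √(3.02/2.02), i.e. (3.02/2.02)^(8/2).
= 1.49505^4 = 5.00.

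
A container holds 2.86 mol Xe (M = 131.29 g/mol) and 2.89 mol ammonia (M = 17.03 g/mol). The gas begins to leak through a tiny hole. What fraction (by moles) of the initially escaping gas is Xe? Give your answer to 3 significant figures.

Rate_i ∝ x_i/√M_i (Graham's law weighted by mole fraction), so the effusate composition follows n_i/√M_i.
x_Xe(eff) = (n_Xe/√M_Xe) / (n_Xe/√M_Xe + n_NH₃/√M_NH₃)
= (2.86/√131.29) / (2.86/√131.29 + 2.89/√17.03) = 0.2496/(0.2496 + 0.7003) = 0.263.

0.263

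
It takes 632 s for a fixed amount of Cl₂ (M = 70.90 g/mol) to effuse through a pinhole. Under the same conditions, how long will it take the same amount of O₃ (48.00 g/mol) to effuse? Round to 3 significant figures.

520 s

From Graham's law, t_O₃/t_Cl₂ = √(M_O₃/M_Cl₂) = √(48.00/70.90) = √0.6770 = 0.8228.
So the time for O₃ is 632 × 0.8228 = 520 s.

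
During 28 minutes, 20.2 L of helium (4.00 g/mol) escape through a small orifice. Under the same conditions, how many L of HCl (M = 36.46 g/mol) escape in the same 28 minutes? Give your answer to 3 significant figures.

Using Graham's law: rate_HCl/rate_He = √(M_He/M_HCl) = √(4.00/36.46) = √0.1097 = 0.3312.
So the volume for HCl is 20.2 × 0.3312 = 6.69 L.

6.69 L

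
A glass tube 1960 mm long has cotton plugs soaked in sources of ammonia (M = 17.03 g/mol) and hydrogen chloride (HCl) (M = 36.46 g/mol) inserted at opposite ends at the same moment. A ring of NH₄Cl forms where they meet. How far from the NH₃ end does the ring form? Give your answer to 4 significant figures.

1164 mm

Distances travelled in equal time are proportional to diffusion rates, so d_NH₃/d_HCl = √(M_HCl/M_NH₃) = √(36.46/17.03) = 1.463.
With d_NH₃ + d_HCl = 1960 mm, d_HCl = 1960/(1 + 1.463) = 795.7 mm.
d_NH₃ = 1960 − 795.7 = 1164 mm.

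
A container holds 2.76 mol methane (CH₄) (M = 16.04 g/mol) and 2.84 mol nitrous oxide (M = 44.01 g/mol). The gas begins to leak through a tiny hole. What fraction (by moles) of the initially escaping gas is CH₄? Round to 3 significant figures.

0.617

Rate_i ∝ x_i/√M_i (Graham's law weighted by mole fraction), so the effusate composition follows n_i/√M_i.
x_CH₄(eff) = (n_CH₄/√M_CH₄) / (n_CH₄/√M_CH₄ + n_N₂O/√M_N₂O)
= (2.76/√16.04) / (2.76/√16.04 + 2.84/√44.01) = 0.6891/(0.6891 + 0.4281) = 0.617.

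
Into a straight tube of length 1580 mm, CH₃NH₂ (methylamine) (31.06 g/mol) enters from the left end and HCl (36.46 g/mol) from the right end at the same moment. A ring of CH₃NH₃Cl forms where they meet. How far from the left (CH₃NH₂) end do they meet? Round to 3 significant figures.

822 mm

Distances travelled in equal time are proportional to diffusion rates, so d_CH₃NH₂/d_HCl = √(M_HCl/M_CH₃NH₂) = √(36.46/31.06) = 1.083.
With d_CH₃NH₂ + d_HCl = 1580 mm, d_HCl = 1580/(1 + 1.083) = 758.4 mm.
d_CH₃NH₂ = 1580 − 758.4 = 822 mm.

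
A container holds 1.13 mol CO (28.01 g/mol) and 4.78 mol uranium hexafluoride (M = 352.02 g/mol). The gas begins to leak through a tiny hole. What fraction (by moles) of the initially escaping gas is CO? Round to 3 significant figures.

0.456

Each component's effusion rate ∝ (its partial pressure)·(1/√M) ∝ n_i/√M_i.
Mole fraction of CO in the effusate = (n_CO/√M_CO) / (n_CO/√M_CO + n_UF₆/√M_UF₆)
= (1.13/√28.01) / (1.13/√28.01 + 4.78/√352.02) = 0.2135/(0.2135 + 0.2548) = 0.456.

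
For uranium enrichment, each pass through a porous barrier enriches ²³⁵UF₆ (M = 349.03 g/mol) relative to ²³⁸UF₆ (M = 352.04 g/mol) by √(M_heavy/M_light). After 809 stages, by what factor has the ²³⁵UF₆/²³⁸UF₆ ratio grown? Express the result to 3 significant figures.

32.2

Overall factor = α^809 with α = √(352.04/349.03), i.e. (352.04/349.03)^(809/2).
= 1.00862^(809/2) = 32.2.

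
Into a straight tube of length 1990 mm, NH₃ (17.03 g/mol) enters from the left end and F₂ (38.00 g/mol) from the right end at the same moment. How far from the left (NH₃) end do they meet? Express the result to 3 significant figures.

Graham's law gives d_NH₃/d_F₂ = rate_NH₃/rate_F₂ = √(M_F₂/M_NH₃) = √(38.00/17.03) = 1.494.
With d_NH₃ + d_F₂ = 1990 mm, d_F₂ = 1990/(1 + 1.494) = 798.0 mm.
d_NH₃ = 1990 − 798.0 = 1190 mm.

1190 mm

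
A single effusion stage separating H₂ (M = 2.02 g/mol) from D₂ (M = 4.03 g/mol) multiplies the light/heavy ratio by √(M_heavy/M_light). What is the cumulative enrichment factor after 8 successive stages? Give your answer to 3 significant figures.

Overall factor = α^8 with α = √(4.03/2.02), i.e. (4.03/2.02)^(8/2).
= 1.99505^4 = 15.8.

15.8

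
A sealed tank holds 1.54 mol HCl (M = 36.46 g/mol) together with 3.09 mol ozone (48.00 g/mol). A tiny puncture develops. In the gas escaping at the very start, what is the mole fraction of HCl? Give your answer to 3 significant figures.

Effusion rate of each component ∝ n_i/√M_i (partial pressure × 1/√M).
Mole fraction of HCl in the effusate = (n_HCl/√M_HCl) / (n_HCl/√M_HCl + n_O₃/√M_O₃)
= (1.54/√36.46) / (1.54/√36.46 + 3.09/√48.00) = 0.2550/(0.2550 + 0.4460) = 0.364.

0.364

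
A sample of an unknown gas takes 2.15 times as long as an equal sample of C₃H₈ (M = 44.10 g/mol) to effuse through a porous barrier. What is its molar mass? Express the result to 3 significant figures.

By Graham's law, t_X/t_C₃H₈ = √(M_X/M_C₃H₈).
2.15 = √(M_X/44.10)
M_X = 44.10 × 2.15² = 44.10 × 4.622 = 204 g/mol

204 g/mol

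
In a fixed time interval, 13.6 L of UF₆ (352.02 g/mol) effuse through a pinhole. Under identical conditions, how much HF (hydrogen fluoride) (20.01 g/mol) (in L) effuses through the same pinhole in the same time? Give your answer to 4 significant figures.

57.04 L

By Graham's law, rate_HF/rate_UF₆ = √(M_UF₆/M_HF) = √(352.02/20.01) = √17.59 = 4.194.
So the volume for HF is 13.6 × 4.194 = 57.04 L.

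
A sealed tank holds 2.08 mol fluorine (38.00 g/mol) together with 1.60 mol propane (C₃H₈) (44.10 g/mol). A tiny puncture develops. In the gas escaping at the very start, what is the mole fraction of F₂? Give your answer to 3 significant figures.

The effusion rate of species i is ∝ p_i/√M_i ∝ n_i/√M_i.
Mole fraction of F₂ in the effusate = (n_F₂/√M_F₂) / (n_F₂/√M_F₂ + n_C₃H₈/√M_C₃H₈)
= (2.08/√38.00) / (2.08/√38.00 + 1.60/√44.10) = 0.3374/(0.3374 + 0.2409) = 0.583.

0.583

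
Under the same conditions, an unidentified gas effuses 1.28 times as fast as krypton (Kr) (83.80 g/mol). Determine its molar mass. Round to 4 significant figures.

51.15 g/mol

By Graham's law, rate_X/rate_Kr = √(M_Kr/M_X).
1.28 = √(83.80/M_X)
M_X = 83.80 / 1.28² = 83.80 / 1.638 = 51.15 g/mol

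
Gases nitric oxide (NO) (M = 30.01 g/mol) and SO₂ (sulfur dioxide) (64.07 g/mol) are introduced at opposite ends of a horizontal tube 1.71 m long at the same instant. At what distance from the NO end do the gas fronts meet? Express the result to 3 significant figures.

In equal time, each gas travels a distance ∝ its rate ∝ 1/√M, so d_NO/d_SO₂ = √(M_SO₂/M_NO) = √(64.07/30.01) = 1.461.
With d_NO + d_SO₂ = 1.71 m, d_SO₂ = 1.71/(1 + 1.461) = 0.6948 m.
d_NO = 1.71 − 0.6948 = 1.02 m.

1.02 m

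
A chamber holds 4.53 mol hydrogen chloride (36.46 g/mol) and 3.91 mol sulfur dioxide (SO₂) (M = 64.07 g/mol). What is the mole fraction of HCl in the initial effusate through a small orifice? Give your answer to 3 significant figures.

0.606

Each component's effusion rate ∝ (its partial pressure)·(1/√M) ∝ n_i/√M_i.
So x_HCl in the escaping gas = (n_HCl/√M_HCl) / Σ(n_i/√M_i)
= (4.53/√36.46) / (4.53/√36.46 + 3.91/√64.07) = 0.7502/(0.7502 + 0.4885) = 0.606.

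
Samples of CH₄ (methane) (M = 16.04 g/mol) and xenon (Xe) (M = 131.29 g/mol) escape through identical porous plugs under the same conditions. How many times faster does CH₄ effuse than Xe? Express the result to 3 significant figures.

2.86

Graham's law gives rate_CH₄/rate_Xe = √(M_Xe/M_CH₄) = √(131.29/16.04) = √8.185 = 2.86.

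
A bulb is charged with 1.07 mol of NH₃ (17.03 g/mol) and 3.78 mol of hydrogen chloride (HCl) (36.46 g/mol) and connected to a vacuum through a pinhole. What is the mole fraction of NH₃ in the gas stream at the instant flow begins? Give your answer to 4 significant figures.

Effusion rate of each component ∝ n_i/√M_i (partial pressure × 1/√M).
So x_NH₃ in the escaping gas = (n_NH₃/√M_NH₃) / Σ(n_i/√M_i)
= (1.07/√17.03) / (1.07/√17.03 + 3.78/√36.46) = 0.2593/(0.2593 + 0.6260) = 0.2929.

0.2929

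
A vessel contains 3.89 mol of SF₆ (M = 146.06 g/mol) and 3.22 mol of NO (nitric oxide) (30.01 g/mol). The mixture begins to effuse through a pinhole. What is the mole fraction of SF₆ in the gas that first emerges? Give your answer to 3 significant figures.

Rate_i ∝ x_i/√M_i (Graham's law weighted by mole fraction), so the effusate composition follows n_i/√M_i.
x_SF₆(eff) = (n_SF₆/√M_SF₆) / (n_SF₆/√M_SF₆ + n_NO/√M_NO)
= (3.89/√146.06) / (3.89/√146.06 + 3.22/√30.01) = 0.3219/(0.3219 + 0.5878) = 0.354.

0.354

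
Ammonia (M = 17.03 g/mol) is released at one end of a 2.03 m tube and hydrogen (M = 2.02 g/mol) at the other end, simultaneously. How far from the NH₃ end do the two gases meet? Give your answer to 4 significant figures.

0.5200 m

Distances travelled in equal time are proportional to diffusion rates, so d_NH₃/d_H₂ = √(M_H₂/M_NH₃) = √(2.02/17.03) = 0.3444.
With d_NH₃ + d_H₂ = 2.03 m, d_H₂ = 2.03/(1 + 0.3444) = 1.510 m.
d_NH₃ = 2.03 − 1.510 = 0.5200 m.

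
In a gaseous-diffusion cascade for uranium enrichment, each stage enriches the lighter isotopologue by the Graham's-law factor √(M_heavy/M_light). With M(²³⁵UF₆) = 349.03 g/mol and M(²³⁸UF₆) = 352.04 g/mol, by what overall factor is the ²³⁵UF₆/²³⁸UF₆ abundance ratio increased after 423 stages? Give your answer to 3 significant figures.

6.15

After 423 stages the ratio has grown by (√(352.04/349.03))^423 = (352.04/349.03)^(423/2).
= 1.00862^(423/2) = 6.15.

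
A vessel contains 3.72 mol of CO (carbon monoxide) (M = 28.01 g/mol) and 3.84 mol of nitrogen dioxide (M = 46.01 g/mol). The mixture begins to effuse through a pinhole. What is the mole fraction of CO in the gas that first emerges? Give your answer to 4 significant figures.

Rate_i ∝ x_i/√M_i (Graham's law weighted by mole fraction), so the effusate composition follows n_i/√M_i.
x_CO(eff) = (n_CO/√M_CO) / (n_CO/√M_CO + n_NO₂/√M_NO₂)
= (3.72/√28.01) / (3.72/√28.01 + 3.84/√46.01) = 0.7029/(0.7029 + 0.5661) = 0.5539.

0.5539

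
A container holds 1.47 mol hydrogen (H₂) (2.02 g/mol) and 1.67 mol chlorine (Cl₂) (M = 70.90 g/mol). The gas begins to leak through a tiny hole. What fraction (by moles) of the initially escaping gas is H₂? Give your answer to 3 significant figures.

0.839

Rate_i ∝ x_i/√M_i (Graham's law weighted by mole fraction), so the effusate composition follows n_i/√M_i.
So x_H₂ in the escaping gas = (n_H₂/√M_H₂) / Σ(n_i/√M_i)
= (1.47/√2.02) / (1.47/√2.02 + 1.67/√70.90) = 1.034/(1.034 + 0.1983) = 0.839.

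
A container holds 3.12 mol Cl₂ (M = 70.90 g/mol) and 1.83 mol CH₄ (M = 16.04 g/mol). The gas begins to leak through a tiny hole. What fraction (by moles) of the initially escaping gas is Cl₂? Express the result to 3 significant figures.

The effusion rate of species i is ∝ p_i/√M_i ∝ n_i/√M_i.
So x_Cl₂ in the escaping gas = (n_Cl₂/√M_Cl₂) / Σ(n_i/√M_i)
= (3.12/√70.90) / (3.12/√70.90 + 1.83/√16.04) = 0.3705/(0.3705 + 0.4569) = 0.448.

0.448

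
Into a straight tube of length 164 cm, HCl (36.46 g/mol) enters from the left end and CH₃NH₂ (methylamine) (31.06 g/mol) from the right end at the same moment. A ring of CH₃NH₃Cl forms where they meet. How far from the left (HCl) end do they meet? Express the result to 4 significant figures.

Distances travelled in equal time are proportional to diffusion rates, so d_HCl/d_CH₃NH₂ = √(M_CH₃NH₂/M_HCl) = √(31.06/36.46) = 0.9230.
With d_HCl + d_CH₃NH₂ = 164 cm, d_CH₃NH₂ = 164/(1 + 0.9230) = 85.28 cm.
d_HCl = 164 − 85.28 = 78.72 cm.

78.72 cm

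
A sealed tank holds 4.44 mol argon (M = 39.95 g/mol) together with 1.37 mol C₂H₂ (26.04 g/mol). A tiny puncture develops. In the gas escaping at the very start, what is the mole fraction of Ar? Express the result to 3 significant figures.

Rate_i ∝ x_i/√M_i (Graham's law weighted by mole fraction), so the effusate composition follows n_i/√M_i.
x_Ar(eff) = (n_Ar/√M_Ar) / (n_Ar/√M_Ar + n_C₂H₂/√M_C₂H₂)
= (4.44/√39.95) / (4.44/√39.95 + 1.37/√26.04) = 0.7025/(0.7025 + 0.2685) = 0.723.

0.723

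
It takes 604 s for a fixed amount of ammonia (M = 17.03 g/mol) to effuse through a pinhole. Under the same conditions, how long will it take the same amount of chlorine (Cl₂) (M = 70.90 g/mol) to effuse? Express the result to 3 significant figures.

1230 s

By Graham's law, t_Cl₂/t_NH₃ = √(M_Cl₂/M_NH₃) = √(70.90/17.03) = √4.163 = 2.040.
So the time for Cl₂ is 604 × 2.040 = 1230 s.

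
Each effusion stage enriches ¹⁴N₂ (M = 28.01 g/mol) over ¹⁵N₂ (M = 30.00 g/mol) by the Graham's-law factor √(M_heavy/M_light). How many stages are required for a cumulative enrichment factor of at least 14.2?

Single-stage factor α = √(30.00/28.01), so ln α = ½ ln(1.07105) = 0.03432.
Need α^N ≥ 14.2 ⇒ N ≥ ln(14.2) / ln α = 2.653 / 0.03432 = 77.31.
Rounding up, N = 78 stages.

78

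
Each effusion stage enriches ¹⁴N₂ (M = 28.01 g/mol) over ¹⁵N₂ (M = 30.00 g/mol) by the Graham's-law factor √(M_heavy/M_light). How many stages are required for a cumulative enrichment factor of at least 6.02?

53

Per stage α = (30.00/28.01)^(1/2) = 1.07105^0.5, giving ln α = 0.03432.
Need α^N ≥ 6.02 ⇒ N ≥ ln(6.02) / ln α = 1.795 / 0.03432 = 52.31.
Rounding up, N = 53 stages.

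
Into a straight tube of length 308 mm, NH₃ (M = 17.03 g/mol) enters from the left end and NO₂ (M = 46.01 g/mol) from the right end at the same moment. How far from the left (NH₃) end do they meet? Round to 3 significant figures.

In equal time, each gas travels a distance ∝ its rate ∝ 1/√M, so d_NH₃/d_NO₂ = √(M_NO₂/M_NH₃) = √(46.01/17.03) = 1.644.
With d_NH₃ + d_NO₂ = 308 mm, d_NO₂ = 308/(1 + 1.644) = 116.5 mm.
d_NH₃ = 308 − 116.5 = 191 mm.

191 mm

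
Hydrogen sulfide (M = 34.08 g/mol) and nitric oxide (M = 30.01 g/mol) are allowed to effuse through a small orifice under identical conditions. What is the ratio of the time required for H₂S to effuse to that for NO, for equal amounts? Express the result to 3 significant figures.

Using Graham's law: t_H₂S/t_NO = √(M_H₂S/M_NO) = √(34.08/30.01) = √1.136 = 1.07.

1.07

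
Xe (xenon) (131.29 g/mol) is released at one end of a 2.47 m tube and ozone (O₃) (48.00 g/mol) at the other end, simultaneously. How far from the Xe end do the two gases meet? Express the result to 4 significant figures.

0.9307 m

Graham's law gives d_Xe/d_O₃ = rate_Xe/rate_O₃ = √(M_O₃/M_Xe) = √(48.00/131.29) = 0.6047.
With d_Xe + d_O₃ = 2.47 m, d_O₃ = 2.47/(1 + 0.6047) = 1.539 m.
d_Xe = 2.47 − 1.539 = 0.9307 m.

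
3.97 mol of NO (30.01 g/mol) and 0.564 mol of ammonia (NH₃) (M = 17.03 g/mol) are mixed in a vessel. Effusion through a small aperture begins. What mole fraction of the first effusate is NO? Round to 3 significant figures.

Effusion rate of each component ∝ n_i/√M_i (partial pressure × 1/√M).
So x_NO in the escaping gas = (n_NO/√M_NO) / Σ(n_i/√M_i)
= (3.97/√30.01) / (3.97/√30.01 + 0.564/√17.03) = 0.7247/(0.7247 + 0.1367) = 0.841.

0.841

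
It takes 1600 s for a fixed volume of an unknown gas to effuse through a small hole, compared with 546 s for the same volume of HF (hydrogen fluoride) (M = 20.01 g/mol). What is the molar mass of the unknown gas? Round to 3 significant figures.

From Graham's law, t_X/t_HF = √(M_X/M_HF).
1600/546 = 2.930 = √(M_X/20.01)
M_X = 20.01 × 2.930² = 20.01 × 8.587 = 172 g/mol

172 g/mol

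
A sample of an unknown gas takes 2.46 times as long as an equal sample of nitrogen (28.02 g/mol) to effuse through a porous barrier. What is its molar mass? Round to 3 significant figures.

Using Graham's law: t_X/t_N₂ = √(M_X/M_N₂).
2.46 = √(M_X/28.02)
M_X = 28.02 × 2.46² = 28.02 × 6.052 = 170 g/mol

170 g/mol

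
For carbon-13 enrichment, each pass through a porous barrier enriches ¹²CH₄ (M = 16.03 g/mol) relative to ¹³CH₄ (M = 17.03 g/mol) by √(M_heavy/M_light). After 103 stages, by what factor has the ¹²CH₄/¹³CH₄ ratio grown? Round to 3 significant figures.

After 103 stages the ratio has grown by (√(17.03/16.03))^103 = (17.03/16.03)^(103/2).
= 1.06238^(103/2) = 22.6.

22.6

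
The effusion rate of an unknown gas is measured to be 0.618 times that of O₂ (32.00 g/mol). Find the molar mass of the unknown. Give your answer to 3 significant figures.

Using Graham's law: rate_X/rate_O₂ = √(M_O₂/M_X).
0.618 = √(32.00/M_X)
M_X = 32.00 / 0.618² = 32.00 / 0.3819 = 83.8 g/mol

83.8 g/mol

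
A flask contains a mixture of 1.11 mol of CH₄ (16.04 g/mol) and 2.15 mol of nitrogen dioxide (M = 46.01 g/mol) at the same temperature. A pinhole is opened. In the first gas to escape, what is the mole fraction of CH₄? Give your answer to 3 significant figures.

The effusion rate of species i is ∝ p_i/√M_i ∝ n_i/√M_i.
x_CH₄(eff) = (n_CH₄/√M_CH₄) / (n_CH₄/√M_CH₄ + n_NO₂/√M_NO₂)
= (1.11/√16.04) / (1.11/√16.04 + 2.15/√46.01) = 0.2772/(0.2772 + 0.3170) = 0.466.

0.466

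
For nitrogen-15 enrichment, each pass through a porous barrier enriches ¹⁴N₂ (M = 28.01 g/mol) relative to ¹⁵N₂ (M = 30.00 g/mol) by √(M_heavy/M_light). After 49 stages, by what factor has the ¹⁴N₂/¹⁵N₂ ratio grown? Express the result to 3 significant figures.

Each stage multiplies the ratio by α = √(30.00/28.01), so after 49 stages the overall factor is α^49 = (30.00/28.01)^(49/2).
= 1.07105^(49/2) = 5.37.

5.37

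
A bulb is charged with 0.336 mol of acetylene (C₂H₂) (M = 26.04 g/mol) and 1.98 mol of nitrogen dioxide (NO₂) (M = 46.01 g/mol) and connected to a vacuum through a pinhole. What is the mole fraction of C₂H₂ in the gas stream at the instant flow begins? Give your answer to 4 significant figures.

The effusion rate of species i is ∝ p_i/√M_i ∝ n_i/√M_i.
So x_C₂H₂ in the escaping gas = (n_C₂H₂/√M_C₂H₂) / Σ(n_i/√M_i)
= (0.336/√26.04) / (0.336/√26.04 + 1.98/√46.01) = 0.06584/(0.06584 + 0.2919) = 0.1841.

0.1841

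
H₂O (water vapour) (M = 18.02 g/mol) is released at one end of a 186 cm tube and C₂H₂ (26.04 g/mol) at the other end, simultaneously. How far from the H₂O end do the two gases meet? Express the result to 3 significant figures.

Distances travelled in equal time are proportional to diffusion rates, so d_H₂O/d_C₂H₂ = √(M_C₂H₂/M_H₂O) = √(26.04/18.02) = 1.202.
With d_H₂O + d_C₂H₂ = 186 cm, d_C₂H₂ = 186/(1 + 1.202) = 84.46 cm.
d_H₂O = 186 − 84.46 = 102 cm.

102 cm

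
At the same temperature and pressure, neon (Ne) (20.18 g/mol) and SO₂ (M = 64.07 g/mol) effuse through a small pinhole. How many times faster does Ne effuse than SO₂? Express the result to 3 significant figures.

1.78

Graham's law gives rate_Ne/rate_SO₂ = √(M_SO₂/M_Ne) = √(64.07/20.18) = √3.175 = 1.78.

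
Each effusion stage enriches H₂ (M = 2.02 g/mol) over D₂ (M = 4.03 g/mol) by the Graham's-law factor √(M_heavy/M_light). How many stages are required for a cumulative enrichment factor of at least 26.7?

10

With α = √(4.03/2.02) per stage, ln α = ½ ln(1.99505) = 0.3453.
Need α^N ≥ 26.7 ⇒ N ≥ ln(26.7) / ln α = 3.285 / 0.3453 = 9.51.
Minimum whole number of stages: N = 10.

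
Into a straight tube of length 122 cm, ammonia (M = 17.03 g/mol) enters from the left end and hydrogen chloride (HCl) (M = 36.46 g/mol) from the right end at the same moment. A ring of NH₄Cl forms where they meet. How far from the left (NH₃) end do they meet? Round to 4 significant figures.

Graham's law gives d_NH₃/d_HCl = rate_NH₃/rate_HCl = √(M_HCl/M_NH₃) = √(36.46/17.03) = 1.463.
With d_NH₃ + d_HCl = 122 cm, d_HCl = 122/(1 + 1.463) = 49.53 cm.
d_NH₃ = 122 − 49.53 = 72.47 cm.

72.47 cm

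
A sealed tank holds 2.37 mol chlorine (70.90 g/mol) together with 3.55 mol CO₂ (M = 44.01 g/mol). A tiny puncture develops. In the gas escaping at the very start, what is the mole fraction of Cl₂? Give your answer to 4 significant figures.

0.3447

The effusion rate of species i is ∝ p_i/√M_i ∝ n_i/√M_i.
So x_Cl₂ in the escaping gas = (n_Cl₂/√M_Cl₂) / Σ(n_i/√M_i)
= (2.37/√70.90) / (2.37/√70.90 + 3.55/√44.01) = 0.2815/(0.2815 + 0.5351) = 0.3447.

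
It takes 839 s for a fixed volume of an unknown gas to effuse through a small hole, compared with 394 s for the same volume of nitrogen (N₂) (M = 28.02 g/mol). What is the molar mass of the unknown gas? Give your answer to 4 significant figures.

From Graham's law, t_X/t_N₂ = √(M_X/M_N₂).
839/394 = 2.129 = √(M_X/28.02)
M_X = 28.02 × 2.129² = 28.02 × 4.535 = 127.1 g/mol

127.1 g/mol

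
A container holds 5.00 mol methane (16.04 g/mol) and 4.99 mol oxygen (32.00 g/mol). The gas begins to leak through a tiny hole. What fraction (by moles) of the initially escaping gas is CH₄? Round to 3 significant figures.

0.586

Each component's effusion rate ∝ (its partial pressure)·(1/√M) ∝ n_i/√M_i.
x_CH₄(eff) = (n_CH₄/√M_CH₄) / (n_CH₄/√M_CH₄ + n_O₂/√M_O₂)
= (5.00/√16.04) / (5.00/√16.04 + 4.99/√32.00) = 1.248/(1.248 + 0.8821) = 0.586.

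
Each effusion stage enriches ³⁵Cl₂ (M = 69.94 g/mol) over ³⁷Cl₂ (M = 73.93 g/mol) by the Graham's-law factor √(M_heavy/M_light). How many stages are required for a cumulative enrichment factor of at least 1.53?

16

Single-stage factor α = √(73.93/69.94), so ln α = ½ ln(1.05705) = 0.02774.
Need α^N ≥ 1.53 ⇒ N ≥ ln(1.53) / ln α = 0.4253 / 0.02774 = 15.33.
Minimum whole number of stages: N = 16.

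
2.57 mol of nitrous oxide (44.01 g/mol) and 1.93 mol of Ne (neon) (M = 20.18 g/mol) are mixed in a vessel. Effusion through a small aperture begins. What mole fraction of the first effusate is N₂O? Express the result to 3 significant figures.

0.474

Each component's effusion rate ∝ (its partial pressure)·(1/√M) ∝ n_i/√M_i.
So x_N₂O in the escaping gas = (n_N₂O/√M_N₂O) / Σ(n_i/√M_i)
= (2.57/√44.01) / (2.57/√44.01 + 1.93/√20.18) = 0.3874/(0.3874 + 0.4296) = 0.474.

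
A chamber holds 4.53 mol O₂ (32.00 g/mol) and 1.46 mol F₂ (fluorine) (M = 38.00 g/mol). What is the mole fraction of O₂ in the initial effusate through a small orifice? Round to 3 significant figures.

0.772

Each component's effusion rate ∝ (its partial pressure)·(1/√M) ∝ n_i/√M_i.
Mole fraction of O₂ in the effusate = (n_O₂/√M_O₂) / (n_O₂/√M_O₂ + n_F₂/√M_F₂)
= (4.53/√32.00) / (4.53/√32.00 + 1.46/√38.00) = 0.8008/(0.8008 + 0.2368) = 0.772.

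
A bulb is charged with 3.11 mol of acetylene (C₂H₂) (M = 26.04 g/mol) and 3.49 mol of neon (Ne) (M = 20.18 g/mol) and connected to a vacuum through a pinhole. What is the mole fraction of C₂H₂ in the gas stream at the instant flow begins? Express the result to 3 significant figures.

0.440

The effusion rate of species i is ∝ p_i/√M_i ∝ n_i/√M_i.
So x_C₂H₂ in the escaping gas = (n_C₂H₂/√M_C₂H₂) / Σ(n_i/√M_i)
= (3.11/√26.04) / (3.11/√26.04 + 3.49/√20.18) = 0.6095/(0.6095 + 0.7769) = 0.440.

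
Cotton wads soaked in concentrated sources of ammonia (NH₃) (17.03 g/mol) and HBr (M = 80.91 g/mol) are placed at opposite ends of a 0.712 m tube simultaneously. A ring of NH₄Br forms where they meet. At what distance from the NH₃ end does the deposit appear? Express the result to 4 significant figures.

0.4881 m

In equal time, each gas travels a distance ∝ its rate ∝ 1/√M, so d_NH₃/d_HBr = √(M_HBr/M_NH₃) = √(80.91/17.03) = 2.180.
With d_NH₃ + d_HBr = 0.712 m, d_HBr = 0.712/(1 + 2.180) = 0.2239 m.
d_NH₃ = 0.712 − 0.2239 = 0.4881 m.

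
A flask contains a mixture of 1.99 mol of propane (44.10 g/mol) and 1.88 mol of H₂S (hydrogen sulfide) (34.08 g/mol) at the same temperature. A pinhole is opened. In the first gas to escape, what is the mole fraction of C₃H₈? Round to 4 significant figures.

Rate_i ∝ x_i/√M_i (Graham's law weighted by mole fraction), so the effusate composition follows n_i/√M_i.
x_C₃H₈(eff) = (n_C₃H₈/√M_C₃H₈) / (n_C₃H₈/√M_C₃H₈ + n_H₂S/√M_H₂S)
= (1.99/√44.10) / (1.99/√44.10 + 1.88/√34.08) = 0.2997/(0.2997 + 0.3220) = 0.4820.

0.4820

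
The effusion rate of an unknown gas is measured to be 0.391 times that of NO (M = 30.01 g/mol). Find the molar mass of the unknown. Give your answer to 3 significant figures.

196 g/mol

Since effusion rate ∝ 1/√M, rate_X/rate_NO = √(M_NO/M_X).
0.391 = √(30.01/M_X)
M_X = 30.01 / 0.391² = 30.01 / 0.1529 = 196 g/mol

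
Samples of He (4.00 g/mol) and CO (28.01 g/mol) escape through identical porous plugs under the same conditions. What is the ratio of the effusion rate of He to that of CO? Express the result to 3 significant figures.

Graham's law gives rate_He/rate_CO = √(M_CO/M_He) = √(28.01/4.00) = √7.003 = 2.65.

2.65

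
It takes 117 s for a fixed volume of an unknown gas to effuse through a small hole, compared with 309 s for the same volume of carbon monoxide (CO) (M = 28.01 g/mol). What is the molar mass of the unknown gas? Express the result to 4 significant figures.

4.016 g/mol

By Graham's law, t_X/t_CO = √(M_X/M_CO).
117/309 = 0.3786 = √(M_X/28.01)
M_X = 28.01 × 0.3786² = 28.01 × 0.1434 = 4.016 g/mol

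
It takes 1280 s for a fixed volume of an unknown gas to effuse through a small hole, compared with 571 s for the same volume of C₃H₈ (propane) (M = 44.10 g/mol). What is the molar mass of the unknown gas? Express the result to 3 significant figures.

By Graham's law, t_X/t_C₃H₈ = √(M_X/M_C₃H₈).
1280/571 = 2.242 = √(M_X/44.10)
M_X = 44.10 × 2.242² = 44.10 × 5.025 = 222 g/mol

222 g/mol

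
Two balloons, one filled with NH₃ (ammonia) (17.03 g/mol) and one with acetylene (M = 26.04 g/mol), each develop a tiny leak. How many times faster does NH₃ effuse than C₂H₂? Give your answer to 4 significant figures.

1.237

By Graham's law, rate_NH₃/rate_C₂H₂ = √(M_C₂H₂/M_NH₃) = √(26.04/17.03) = √1.529 = 1.237.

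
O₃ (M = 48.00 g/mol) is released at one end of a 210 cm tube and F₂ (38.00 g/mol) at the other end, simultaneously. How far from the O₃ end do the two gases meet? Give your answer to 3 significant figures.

98.9 cm

Graham's law gives d_O₃/d_F₂ = rate_O₃/rate_F₂ = √(M_F₂/M_O₃) = √(38.00/48.00) = 0.8898.
With d_O₃ + d_F₂ = 210 cm, d_F₂ = 210/(1 + 0.8898) = 111.1 cm.
d_O₃ = 210 − 111.1 = 98.9 cm.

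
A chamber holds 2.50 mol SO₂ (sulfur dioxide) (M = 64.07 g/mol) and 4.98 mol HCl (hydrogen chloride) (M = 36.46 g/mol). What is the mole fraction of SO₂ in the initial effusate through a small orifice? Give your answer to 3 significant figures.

0.275

Effusion rate of each component ∝ n_i/√M_i (partial pressure × 1/√M).
x_SO₂(eff) = (n_SO₂/√M_SO₂) / (n_SO₂/√M_SO₂ + n_HCl/√M_HCl)
= (2.50/√64.07) / (2.50/√64.07 + 4.98/√36.46) = 0.3123/(0.3123 + 0.8247) = 0.275.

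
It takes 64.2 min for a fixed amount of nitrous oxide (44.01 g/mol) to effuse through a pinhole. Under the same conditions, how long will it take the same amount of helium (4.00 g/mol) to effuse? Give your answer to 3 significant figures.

19.4 min

From Graham's law, t_He/t_N₂O = √(M_He/M_N₂O) = √(4.00/44.01) = √0.09089 = 0.3015.
So the time for He is 64.2 × 0.3015 = 19.4 min.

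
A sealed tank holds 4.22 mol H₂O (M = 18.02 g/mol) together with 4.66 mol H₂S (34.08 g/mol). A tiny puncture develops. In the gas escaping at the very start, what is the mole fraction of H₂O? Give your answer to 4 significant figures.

0.5546

Rate_i ∝ x_i/√M_i (Graham's law weighted by mole fraction), so the effusate composition follows n_i/√M_i.
Mole fraction of H₂O in the effusate = (n_H₂O/√M_H₂O) / (n_H₂O/√M_H₂O + n_H₂S/√M_H₂S)
= (4.22/√18.02) / (4.22/√18.02 + 4.66/√34.08) = 0.9941/(0.9941 + 0.7982) = 0.5546.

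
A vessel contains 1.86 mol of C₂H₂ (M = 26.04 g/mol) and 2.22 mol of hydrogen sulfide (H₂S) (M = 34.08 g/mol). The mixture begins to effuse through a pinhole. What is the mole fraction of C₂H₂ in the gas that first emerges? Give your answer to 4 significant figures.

Each component's effusion rate ∝ (its partial pressure)·(1/√M) ∝ n_i/√M_i.
Mole fraction of C₂H₂ in the effusate = (n_C₂H₂/√M_C₂H₂) / (n_C₂H₂/√M_C₂H₂ + n_H₂S/√M_H₂S)
= (1.86/√26.04) / (1.86/√26.04 + 2.22/√34.08) = 0.3645/(0.3645 + 0.3803) = 0.4894.

0.4894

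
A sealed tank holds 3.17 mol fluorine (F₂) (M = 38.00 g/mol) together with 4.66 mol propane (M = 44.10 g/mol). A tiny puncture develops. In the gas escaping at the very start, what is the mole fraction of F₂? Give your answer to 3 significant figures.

0.423

Effusion rate of each component ∝ n_i/√M_i (partial pressure × 1/√M).
Mole fraction of F₂ in the effusate = (n_F₂/√M_F₂) / (n_F₂/√M_F₂ + n_C₃H₈/√M_C₃H₈)
= (3.17/√38.00) / (3.17/√38.00 + 4.66/√44.10) = 0.5142/(0.5142 + 0.7017) = 0.423.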